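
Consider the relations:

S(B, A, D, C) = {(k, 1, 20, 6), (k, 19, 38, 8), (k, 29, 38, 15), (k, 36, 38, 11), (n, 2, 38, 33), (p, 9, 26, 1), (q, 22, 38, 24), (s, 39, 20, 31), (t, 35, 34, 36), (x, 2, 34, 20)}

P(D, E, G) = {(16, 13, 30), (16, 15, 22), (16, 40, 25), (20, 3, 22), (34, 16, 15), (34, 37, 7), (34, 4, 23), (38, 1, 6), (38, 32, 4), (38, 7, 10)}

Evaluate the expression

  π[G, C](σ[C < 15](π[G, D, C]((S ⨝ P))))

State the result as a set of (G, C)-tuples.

Natural join on D: {(k, 1, 20, 6, 3, 22), (k, 19, 38, 8, 1, 6), (k, 19, 38, 8, 32, 4), (k, 19, 38, 8, 7, 10), (k, 29, 38, 15, 1, 6), (k, 29, 38, 15, 32, 4), (k, 29, 38, 15, 7, 10), (k, 36, 38, 11, 1, 6), (k, 36, 38, 11, 32, 4), (k, 36, 38, 11, 7, 10), (n, 2, 38, 33, 1, 6), (n, 2, 38, 33, 32, 4), (n, 2, 38, 33, 7, 10), (q, 22, 38, 24, 1, 6), (q, 22, 38, 24, 32, 4), (q, 22, 38, 24, 7, 10), (s, 39, 20, 31, 3, 22), (t, 35, 34, 36, 16, 15), (t, 35, 34, 36, 37, 7), (t, 35, 34, 36, 4, 23), (x, 2, 34, 20, 16, 15), (x, 2, 34, 20, 37, 7), (x, 2, 34, 20, 4, 23)}
Keep only column(s) G, D, C: {(10, 38, 11), (10, 38, 15), (10, 38, 24), (10, 38, 33), (10, 38, 8), (15, 34, 20), (15, 34, 36), (22, 20, 31), (22, 20, 6), (23, 34, 20), (23, 34, 36), (4, 38, 11), (4, 38, 15), (4, 38, 24), (4, 38, 33), (4, 38, 8), (6, 38, 11), (6, 38, 15), (6, 38, 24), (6, 38, 33), (6, 38, 8), (7, 34, 20), (7, 34, 36)}
Apply σ_{C < 15}; surviving tuples: {(10, 38, 11), (10, 38, 8), (22, 20, 6), (4, 38, 11), (4, 38, 8), (6, 38, 11), (6, 38, 8)}
Keep only column(s) G, C: {(10, 11), (10, 8), (22, 6), (4, 11), (4, 8), (6, 11), (6, 8)}

{(10, 11), (10, 8), (22, 6), (4, 11), (4, 8), (6, 11), (6, 8)}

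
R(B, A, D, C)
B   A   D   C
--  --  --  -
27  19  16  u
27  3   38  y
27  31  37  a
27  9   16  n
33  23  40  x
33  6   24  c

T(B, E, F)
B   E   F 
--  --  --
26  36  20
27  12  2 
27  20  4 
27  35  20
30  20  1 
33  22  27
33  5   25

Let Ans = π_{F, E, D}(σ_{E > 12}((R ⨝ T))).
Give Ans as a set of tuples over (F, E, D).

{(20, 35, 16), (20, 35, 37), (20, 35, 38), (27, 22, 24), (27, 22, 40), (4, 20, 16), (4, 20, 37), (4, 20, 38)}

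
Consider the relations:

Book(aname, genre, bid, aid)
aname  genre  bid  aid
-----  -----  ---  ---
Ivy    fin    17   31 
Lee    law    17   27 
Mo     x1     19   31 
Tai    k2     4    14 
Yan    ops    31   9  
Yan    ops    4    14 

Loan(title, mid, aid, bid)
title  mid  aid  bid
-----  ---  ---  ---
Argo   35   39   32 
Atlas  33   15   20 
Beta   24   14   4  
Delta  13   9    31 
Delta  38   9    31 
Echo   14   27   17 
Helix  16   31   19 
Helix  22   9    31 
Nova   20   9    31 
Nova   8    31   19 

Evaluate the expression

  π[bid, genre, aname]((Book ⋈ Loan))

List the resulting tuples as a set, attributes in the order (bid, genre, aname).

{(17, law, Lee), (19, x1, Mo), (31, ops, Yan), (4, k2, Tai), (4, ops, Yan)}

Natural join on bid, aid: {(Lee, law, 17, 27, Echo, 14), (Mo, x1, 19, 31, Helix, 16), (Mo, x1, 19, 31, Nova, 8), (Tai, k2, 4, 14, Beta, 24), (Yan, ops, 31, 9, Delta, 13), (Yan, ops, 31, 9, Delta, 38), (Yan, ops, 31, 9, Helix, 22), (Yan, ops, 31, 9, Nova, 20), (Yan, ops, 4, 14, Beta, 24)}
π[bid, genre, aname]: project onto (bid, genre, aname) (4 duplicate(s) eliminated) → {(17, law, Lee), (19, x1, Mo), (31, ops, Yan), (4, k2, Tai), (4, ops, Yan)}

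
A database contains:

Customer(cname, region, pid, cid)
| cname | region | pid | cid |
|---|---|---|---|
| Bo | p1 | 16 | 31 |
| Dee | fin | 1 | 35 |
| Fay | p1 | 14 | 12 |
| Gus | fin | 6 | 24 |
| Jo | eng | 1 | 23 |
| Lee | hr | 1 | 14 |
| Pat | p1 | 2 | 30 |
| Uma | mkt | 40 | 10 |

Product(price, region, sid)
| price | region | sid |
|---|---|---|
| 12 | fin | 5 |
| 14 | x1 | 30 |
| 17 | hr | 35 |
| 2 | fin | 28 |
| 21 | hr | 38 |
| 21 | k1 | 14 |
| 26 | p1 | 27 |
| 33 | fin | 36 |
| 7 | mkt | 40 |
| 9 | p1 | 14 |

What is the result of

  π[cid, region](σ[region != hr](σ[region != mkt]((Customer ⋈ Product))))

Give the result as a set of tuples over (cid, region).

{(12, p1), (24, fin), (30, p1), (31, p1), (35, fin)}

Customer ⋈ Product (natural join on region): {(Bo, p1, 16, 31, 26, 27), (Bo, p1, 16, 31, 9, 14), (Dee, fin, 1, 35, 12, 5), (Dee, fin, 1, 35, 2, 28), (Dee, fin, 1, 35, 33, 36), (Fay, p1, 14, 12, 26, 27), (Fay, p1, 14, 12, 9, 14), (Gus, fin, 6, 24, 12, 5), (Gus, fin, 6, 24, 2, 28), (Gus, fin, 6, 24, 33, 36), (Lee, hr, 1, 14, 17, 35), (Lee, hr, 1, 14, 21, 38), (Pat, p1, 2, 30, 26, 27), (Pat, p1, 2, 30, 9, 14), (Uma, mkt, 40, 10, 7, 40)}
Filtering on region != mkt leaves {(Bo, p1, 16, 31, 26, 27), (Bo, p1, 16, 31, 9, 14), (Dee, fin, 1, 35, 12, 5), (Dee, fin, 1, 35, 2, 28), (Dee, fin, 1, 35, 33, 36), (Fay, p1, 14, 12, 26, 27), (Fay, p1, 14, 12, 9, 14), (Gus, fin, 6, 24, 12, 5), (Gus, fin, 6, 24, 2, 28), (Gus, fin, 6, 24, 33, 36), (Lee, hr, 1, 14, 17, 35), (Lee, hr, 1, 14, 21, 38), (Pat, p1, 2, 30, 26, 27), (Pat, p1, 2, 30, 9, 14)}.
Filtering on region != hr leaves {(Bo, p1, 16, 31, 26, 27), (Bo, p1, 16, 31, 9, 14), (Dee, fin, 1, 35, 12, 5), (Dee, fin, 1, 35, 2, 28), (Dee, fin, 1, 35, 33, 36), (Fay, p1, 14, 12, 26, 27), (Fay, p1, 14, 12, 9, 14), (Gus, fin, 6, 24, 12, 5), (Gus, fin, 6, 24, 2, 28), (Gus, fin, 6, 24, 33, 36), (Pat, p1, 2, 30, 26, 27), (Pat, p1, 2, 30, 9, 14)}.
Keep only column(s) cid, region (7 duplicate(s) eliminated): {(12, p1), (24, fin), (30, p1), (31, p1), (35, fin)}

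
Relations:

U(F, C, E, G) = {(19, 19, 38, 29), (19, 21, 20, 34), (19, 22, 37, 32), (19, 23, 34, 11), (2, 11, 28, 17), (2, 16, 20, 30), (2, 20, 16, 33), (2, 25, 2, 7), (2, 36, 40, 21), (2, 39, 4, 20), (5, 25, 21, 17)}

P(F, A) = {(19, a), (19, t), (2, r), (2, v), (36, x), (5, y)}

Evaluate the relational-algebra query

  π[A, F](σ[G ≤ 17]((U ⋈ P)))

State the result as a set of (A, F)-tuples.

Joining U and P on F yields {(19, 19, 38, 29, a), (19, 19, 38, 29, t), (19, 21, 20, 34, a), (19, 21, 20, 34, t), (19, 22, 37, 32, a), (19, 22, 37, 32, t), (19, 23, 34, 11, a), (19, 23, 34, 11, t), (2, 11, 28, 17, r), (2, 11, 28, 17, v), (2, 16, 20, 30, r), (2, 16, 20, 30, v), (2, 20, 16, 33, r), (2, 20, 16, 33, v), (2, 25, 2, 7, r), (2, 25, 2, 7, v), (2, 36, 40, 21, r), (2, 36, 40, 21, v), (2, 39, 4, 20, r), (2, 39, 4, 20, v), (5, 25, 21, 17, y)}.
Filtering on G ≤ 17 leaves {(19, 23, 34, 11, a), (19, 23, 34, 11, t), (2, 11, 28, 17, r), (2, 11, 28, 17, v), (2, 25, 2, 7, r), (2, 25, 2, 7, v), (5, 25, 21, 17, y)}.
π_{A, F} gives {(a, 19), (r, 2), (t, 19), (v, 2), (y, 5)} (2 duplicate(s) eliminated).

{(a, 19), (r, 2), (t, 19), (v, 2), (y, 5)}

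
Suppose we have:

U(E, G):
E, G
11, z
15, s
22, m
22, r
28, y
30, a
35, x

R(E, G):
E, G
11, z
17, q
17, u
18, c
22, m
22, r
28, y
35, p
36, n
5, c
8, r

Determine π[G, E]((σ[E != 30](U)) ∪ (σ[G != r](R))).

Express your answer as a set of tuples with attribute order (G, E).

Filtering on E != 30 leaves {(11, z), (15, s), (22, m), (22, r), (28, y), (35, x)}.
Filtering on G != r leaves {(11, z), (17, q), (17, u), (18, c), (22, m), (28, y), (35, p), (36, n), (5, c)}.
Union: {(11, z), (15, s), (22, m), (22, r), (28, y), (35, x)} with {(11, z), (17, q), (17, u), (18, c), (22, m), (28, y), (35, p), (36, n), (5, c)} → {(11, z), (15, s), (17, q), (17, u), (18, c), (22, m), (22, r), (28, y), (35, p), (35, x), (36, n), (5, c)}
π[G, E]: project onto (G, E) → {(c, 18), (c, 5), (m, 22), (n, 36), (p, 35), (q, 17), (r, 22), (s, 15), (u, 17), (x, 35), (y, 28), (z, 11)}

{(c, 18), (c, 5), (m, 22), (n, 36), (p, 35), (q, 17), (r, 22), (s, 15), (u, 17), (x, 35), (y, 28), (z, 11)}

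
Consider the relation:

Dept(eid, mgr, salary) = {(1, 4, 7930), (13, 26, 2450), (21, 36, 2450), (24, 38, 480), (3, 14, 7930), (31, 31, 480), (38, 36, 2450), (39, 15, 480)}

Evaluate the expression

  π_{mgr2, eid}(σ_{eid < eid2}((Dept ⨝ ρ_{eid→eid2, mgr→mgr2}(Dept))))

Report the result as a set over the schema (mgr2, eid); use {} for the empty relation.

{(14, 1), (15, 24), (15, 31), (31, 24), (36, 13), (36, 21)}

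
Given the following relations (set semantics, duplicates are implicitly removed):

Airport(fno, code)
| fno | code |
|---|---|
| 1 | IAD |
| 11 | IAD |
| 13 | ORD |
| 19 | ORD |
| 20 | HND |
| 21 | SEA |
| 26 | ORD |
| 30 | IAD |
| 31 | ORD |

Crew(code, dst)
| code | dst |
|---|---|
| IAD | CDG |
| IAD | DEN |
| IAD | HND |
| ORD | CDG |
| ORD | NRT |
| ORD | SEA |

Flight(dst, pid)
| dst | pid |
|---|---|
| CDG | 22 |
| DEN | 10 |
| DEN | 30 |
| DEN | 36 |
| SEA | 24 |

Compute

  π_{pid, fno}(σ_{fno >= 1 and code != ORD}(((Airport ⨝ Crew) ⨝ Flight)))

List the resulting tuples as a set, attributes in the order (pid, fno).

{(10, 1), (10, 11), (10, 30), (22, 1), (22, 11), (22, 30), (30, 1), (30, 11), (30, 30), (36, 1), (36, 11), (36, 30)}

Natural join on code: {(1, IAD, CDG), (1, IAD, DEN), (1, IAD, HND), (11, IAD, CDG), (11, IAD, DEN), (11, IAD, HND), (13, ORD, CDG), (13, ORD, NRT), (13, ORD, SEA), (19, ORD, CDG), (19, ORD, NRT), (19, ORD, SEA), (26, ORD, CDG), (26, ORD, NRT), (26, ORD, SEA), (30, IAD, CDG), (30, IAD, DEN), (30, IAD, HND), (31, ORD, CDG), (31, ORD, NRT), (31, ORD, SEA)}
Natural join on dst: {(1, IAD, CDG, 22), (1, IAD, DEN, 10), (1, IAD, DEN, 30), (1, IAD, DEN, 36), (11, IAD, CDG, 22), (11, IAD, DEN, 10), (11, IAD, DEN, 30), (11, IAD, DEN, 36), (13, ORD, CDG, 22), (13, ORD, SEA, 24), (19, ORD, CDG, 22), (19, ORD, SEA, 24), (26, ORD, CDG, 22), (26, ORD, SEA, 24), (30, IAD, CDG, 22), (30, IAD, DEN, 10), (30, IAD, DEN, 30), (30, IAD, DEN, 36), (31, ORD, CDG, 22), (31, ORD, SEA, 24)}
Filtering on fno >= 1 and code != ORD leaves {(1, IAD, CDG, 22), (1, IAD, DEN, 10), (1, IAD, DEN, 30), (1, IAD, DEN, 36), (11, IAD, CDG, 22), (11, IAD, DEN, 10), (11, IAD, DEN, 30), (11, IAD, DEN, 36), (30, IAD, CDG, 22), (30, IAD, DEN, 10), (30, IAD, DEN, 30), (30, IAD, DEN, 36)}.
Projecting to pid, fno: {(10, 1), (10, 11), (10, 30), (22, 1), (22, 11), (22, 30), (30, 1), (30, 11), (30, 30), (36, 1), (36, 11), (36, 30)}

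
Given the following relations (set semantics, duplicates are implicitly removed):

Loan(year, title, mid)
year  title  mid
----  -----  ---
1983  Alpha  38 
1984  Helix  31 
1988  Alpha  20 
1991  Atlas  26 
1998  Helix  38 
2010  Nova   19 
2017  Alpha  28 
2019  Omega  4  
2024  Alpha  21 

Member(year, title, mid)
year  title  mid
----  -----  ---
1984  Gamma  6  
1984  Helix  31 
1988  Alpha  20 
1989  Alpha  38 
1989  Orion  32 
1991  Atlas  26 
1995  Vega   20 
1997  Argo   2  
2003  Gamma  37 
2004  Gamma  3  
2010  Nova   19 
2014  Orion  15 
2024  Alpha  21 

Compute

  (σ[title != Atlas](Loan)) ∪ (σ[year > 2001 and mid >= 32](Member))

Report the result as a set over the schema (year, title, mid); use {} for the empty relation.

{(1983, Alpha, 38), (1984, Helix, 31), (1988, Alpha, 20), (1998, Helix, 38), (2003, Gamma, 37), (2010, Nova, 19), (2017, Alpha, 28), (2019, Omega, 4), (2024, Alpha, 21)}

Selection title != Atlas: {(1983, Alpha, 38), (1984, Helix, 31), (1988, Alpha, 20), (1998, Helix, 38), (2010, Nova, 19), (2017, Alpha, 28), (2019, Omega, 4), (2024, Alpha, 21)}
Selection year > 2001 and mid >= 32: {(2003, Gamma, 37)}
Union: {(1983, Alpha, 38), (1984, Helix, 31), (1988, Alpha, 20), (1998, Helix, 38), (2010, Nova, 19), (2017, Alpha, 28), (2019, Omega, 4), (2024, Alpha, 21)} with {(2003, Gamma, 37)} → {(1983, Alpha, 38), (1984, Helix, 31), (1988, Alpha, 20), (1998, Helix, 38), (2003, Gamma, 37), (2010, Nova, 19), (2017, Alpha, 28), (2019, Omega, 4), (2024, Alpha, 21)}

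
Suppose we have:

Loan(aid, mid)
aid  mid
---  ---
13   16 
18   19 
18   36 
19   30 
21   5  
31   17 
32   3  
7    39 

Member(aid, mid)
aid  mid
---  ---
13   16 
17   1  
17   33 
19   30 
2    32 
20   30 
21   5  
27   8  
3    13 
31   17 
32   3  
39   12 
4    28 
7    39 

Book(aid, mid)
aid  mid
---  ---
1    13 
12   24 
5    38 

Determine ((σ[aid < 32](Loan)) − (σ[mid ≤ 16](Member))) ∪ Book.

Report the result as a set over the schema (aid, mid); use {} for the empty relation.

{(1, 13), (12, 24), (18, 19), (18, 36), (19, 30), (31, 17), (5, 38), (7, 39)}

Filtering on aid < 32 leaves {(13, 16), (18, 19), (18, 36), (19, 30), (21, 5), (31, 17), (7, 39)}.
Filtering on mid ≤ 16 leaves {(13, 16), (17, 1), (21, 5), (27, 8), (3, 13), (32, 3), (39, 12)}.
Taking the difference: {(18, 19), (18, 36), (19, 30), (31, 17), (7, 39)}
Taking the union: {(1, 13), (12, 24), (18, 19), (18, 36), (19, 30), (31, 17), (5, 38), (7, 39)}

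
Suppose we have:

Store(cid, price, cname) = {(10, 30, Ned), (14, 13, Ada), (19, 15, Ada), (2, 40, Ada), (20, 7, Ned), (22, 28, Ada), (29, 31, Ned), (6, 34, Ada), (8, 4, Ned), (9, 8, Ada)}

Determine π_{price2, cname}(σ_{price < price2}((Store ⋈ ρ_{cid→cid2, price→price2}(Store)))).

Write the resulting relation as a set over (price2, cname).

{(13, Ada), (15, Ada), (28, Ada), (30, Ned), (31, Ned), (34, Ada), (40, Ada), (7, Ned)}

ρ[cid→cid2, price→price2]: schema becomes (cid2, price2, cname); tuples unchanged.
Natural join on cname: {(10, 30, Ned, 10, 30), (10, 30, Ned, 20, 7), (10, 30, Ned, 29, 31), (10, 30, Ned, 8, 4), (14, 13, Ada, 14, 13), (14, 13, Ada, 19, 15), (14, 13, Ada, 2, 40), (14, 13, Ada, 22, 28), (14, 13, Ada, 6, 34), (14, 13, Ada, 9, 8), (19, 15, Ada, 14, 13), (19, 15, Ada, 19, 15), (19, 15, Ada, 2, 40), (19, 15, Ada, 22, 28), (19, 15, Ada, 6, 34), (19, 15, Ada, 9, 8), (2, 40, Ada, 14, 13), (2, 40, Ada, 19, 15), (2, 40, Ada, 2, 40), (2, 40, Ada, 22, 28), (2, 40, Ada, 6, 34), (2, 40, Ada, 9, 8), (20, 7, Ned, 10, 30), (20, 7, Ned, 20, 7), (20, 7, Ned, 29, 31), (20, 7, Ned, 8, 4), (22, 28, Ada, 14, 13), (22, 28, Ada, 19, 15), (22, 28, Ada, 2, 40), (22, 28, Ada, 22, 28), (22, 28, Ada, 6, 34), (22, 28, Ada, 9, 8), (29, 31, Ned, 10, 30), (29, 31, Ned, 20, 7), (29, 31, Ned, 29, 31), (29, 31, Ned, 8, 4), (6, 34, Ada, 14, 13), (6, 34, Ada, 19, 15), (6, 34, Ada, 2, 40), (6, 34, Ada, 22, 28), (6, 34, Ada, 6, 34), (6, 34, Ada, 9, 8), (8, 4, Ned, 10, 30), (8, 4, Ned, 20, 7), (8, 4, Ned, 29, 31), (8, 4, Ned, 8, 4), (9, 8, Ada, 14, 13), (9, 8, Ada, 19, 15), (9, 8, Ada, 2, 40), (9, 8, Ada, 22, 28), (9, 8, Ada, 6, 34), (9, 8, Ada, 9, 8)}
Filtering on price < price2 leaves {(10, 30, Ned, 29, 31), (14, 13, Ada, 19, 15), (14, 13, Ada, 2, 40), (14, 13, Ada, 22, 28), (14, 13, Ada, 6, 34), (19, 15, Ada, 2, 40), (19, 15, Ada, 22, 28), (19, 15, Ada, 6, 34), (20, 7, Ned, 10, 30), (20, 7, Ned, 29, 31), (22, 28, Ada, 2, 40), (22, 28, Ada, 6, 34), (6, 34, Ada, 2, 40), (8, 4, Ned, 10, 30), (8, 4, Ned, 20, 7), (8, 4, Ned, 29, 31), (9, 8, Ada, 14, 13), (9, 8, Ada, 19, 15), (9, 8, Ada, 2, 40), (9, 8, Ada, 22, 28), (9, 8, Ada, 6, 34)}.
Keep only column(s) price2, cname (13 duplicate(s) eliminated): {(13, Ada), (15, Ada), (28, Ada), (30, Ned), (31, Ned), (34, Ada), (40, Ada), (7, Ned)}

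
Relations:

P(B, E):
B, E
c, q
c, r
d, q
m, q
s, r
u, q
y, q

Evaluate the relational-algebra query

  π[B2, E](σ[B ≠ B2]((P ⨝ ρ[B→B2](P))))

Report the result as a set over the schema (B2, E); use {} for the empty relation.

ρ[B→B2]: schema becomes (B2, E); tuples unchanged.
Joining P and ρ[B→B2](P) on E yields {(c, q, c), (c, q, d), (c, q, m), (c, q, u), (c, q, y), (c, r, c), (c, r, s), (d, q, c), (d, q, d), (d, q, m), (d, q, u), (d, q, y), (m, q, c), (m, q, d), (m, q, m), (m, q, u), (m, q, y), (s, r, c), (s, r, s), (u, q, c), (u, q, d), (u, q, m), (u, q, u), (u, q, y), (y, q, c), (y, q, d), (y, q, m), (y, q, u), (y, q, y)}.
σ[B ≠ B2]: keep tuples satisfying B ≠ B2 → {(c, q, d), (c, q, m), (c, q, u), (c, q, y), (c, r, s), (d, q, c), (d, q, m), (d, q, u), (d, q, y), (m, q, c), (m, q, d), (m, q, u), (m, q, y), (s, r, c), (u, q, c), (u, q, d), (u, q, m), (u, q, y), (y, q, c), (y, q, d), (y, q, m), (y, q, u)}
Keep only column(s) B2, E (15 duplicate(s) eliminated): {(c, q), (c, r), (d, q), (m, q), (s, r), (u, q), (y, q)}

{(c, q), (c, r), (d, q), (m, q), (s, r), (u, q), (y, q)}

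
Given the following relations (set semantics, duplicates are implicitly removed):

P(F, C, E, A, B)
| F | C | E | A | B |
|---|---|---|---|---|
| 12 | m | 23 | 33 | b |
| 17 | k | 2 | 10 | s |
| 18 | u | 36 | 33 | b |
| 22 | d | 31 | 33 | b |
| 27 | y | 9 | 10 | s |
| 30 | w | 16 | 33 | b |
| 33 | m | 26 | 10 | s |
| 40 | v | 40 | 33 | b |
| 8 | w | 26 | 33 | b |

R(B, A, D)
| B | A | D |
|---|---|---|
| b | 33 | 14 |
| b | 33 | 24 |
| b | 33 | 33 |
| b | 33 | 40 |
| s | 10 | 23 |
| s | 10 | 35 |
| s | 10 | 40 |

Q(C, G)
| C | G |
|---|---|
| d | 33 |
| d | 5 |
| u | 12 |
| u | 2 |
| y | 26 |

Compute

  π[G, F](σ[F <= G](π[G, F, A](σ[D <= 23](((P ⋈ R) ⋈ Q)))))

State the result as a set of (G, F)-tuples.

Natural join on A, B: {(12, m, 23, 33, b, 14), (12, m, 23, 33, b, 24), (12, m, 23, 33, b, 33), (12, m, 23, 33, b, 40), (17, k, 2, 10, s, 23), (17, k, 2, 10, s, 35), (17, k, 2, 10, s, 40), (18, u, 36, 33, b, 14), (18, u, 36, 33, b, 24), (18, u, 36, 33, b, 33), (18, u, 36, 33, b, 40), (22, d, 31, 33, b, 14), (22, d, 31, 33, b, 24), (22, d, 31, 33, b, 33), (22, d, 31, 33, b, 40), (27, y, 9, 10, s, 23), (27, y, 9, 10, s, 35), (27, y, 9, 10, s, 40), (30, w, 16, 33, b, 14), (30, w, 16, 33, b, 24), (30, w, 16, 33, b, 33), (30, w, 16, 33, b, 40), (33, m, 26, 10, s, 23), (33, m, 26, 10, s, 35), (33, m, 26, 10, s, 40), (40, v, 40, 33, b, 14), (40, v, 40, 33, b, 24), (40, v, 40, 33, b, 33), (40, v, 40, 33, b, 40), (8, w, 26, 33, b, 14), (8, w, 26, 33, b, 24), (8, w, 26, 33, b, 33), (8, w, 26, 33, b, 40)}
Natural join on C: {(18, u, 36, 33, b, 14, 12), (18, u, 36, 33, b, 14, 2), (18, u, 36, 33, b, 24, 12), (18, u, 36, 33, b, 24, 2), (18, u, 36, 33, b, 33, 12), (18, u, 36, 33, b, 33, 2), (18, u, 36, 33, b, 40, 12), (18, u, 36, 33, b, 40, 2), (22, d, 31, 33, b, 14, 33), (22, d, 31, 33, b, 14, 5), (22, d, 31, 33, b, 24, 33), (22, d, 31, 33, b, 24, 5), (22, d, 31, 33, b, 33, 33), (22, d, 31, 33, b, 33, 5), (22, d, 31, 33, b, 40, 33), (22, d, 31, 33, b, 40, 5), (27, y, 9, 10, s, 23, 26), (27, y, 9, 10, s, 35, 26), (27, y, 9, 10, s, 40, 26)}
σ[D <= 23]: keep tuples satisfying D <= 23 → {(18, u, 36, 33, b, 14, 12), (18, u, 36, 33, b, 14, 2), (22, d, 31, 33, b, 14, 33), (22, d, 31, 33, b, 14, 5), (27, y, 9, 10, s, 23, 26)}
π[G, F, A]: project onto (G, F, A) → {(12, 18, 33), (2, 18, 33), (26, 27, 10), (33, 22, 33), (5, 22, 33)}
σ[F <= G]: keep tuples satisfying F <= G → {(33, 22, 33)}
π[G, F]: project onto (G, F) → {(33, 22)}

{(33, 22)}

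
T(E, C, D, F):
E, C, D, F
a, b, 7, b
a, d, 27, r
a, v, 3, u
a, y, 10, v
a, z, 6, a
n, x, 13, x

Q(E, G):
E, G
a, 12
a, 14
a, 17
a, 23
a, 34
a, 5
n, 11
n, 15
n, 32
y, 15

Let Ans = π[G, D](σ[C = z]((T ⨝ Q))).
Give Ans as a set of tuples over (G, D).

Natural join on E: {(a, b, 7, b, 12), (a, b, 7, b, 14), (a, b, 7, b, 17), (a, b, 7, b, 23), (a, b, 7, b, 34), (a, b, 7, b, 5), (a, d, 27, r, 12), (a, d, 27, r, 14), (a, d, 27, r, 17), (a, d, 27, r, 23), (a, d, 27, r, 34), (a, d, 27, r, 5), (a, v, 3, u, 12), (a, v, 3, u, 14), (a, v, 3, u, 17), (a, v, 3, u, 23), (a, v, 3, u, 34), (a, v, 3, u, 5), (a, y, 10, v, 12), (a, y, 10, v, 14), (a, y, 10, v, 17), (a, y, 10, v, 23), (a, y, 10, v, 34), (a, y, 10, v, 5), (a, z, 6, a, 12), (a, z, 6, a, 14), (a, z, 6, a, 17), (a, z, 6, a, 23), (a, z, 6, a, 34), (a, z, 6, a, 5), (n, x, 13, x, 11), (n, x, 13, x, 15), (n, x, 13, x, 32)}
Selection C = z: {(a, z, 6, a, 12), (a, z, 6, a, 14), (a, z, 6, a, 17), (a, z, 6, a, 23), (a, z, 6, a, 34), (a, z, 6, a, 5)}
Projecting to G, D: {(12, 6), (14, 6), (17, 6), (23, 6), (34, 6), (5, 6)}

{(12, 6), (14, 6), (17, 6), (23, 6), (34, 6), (5, 6)}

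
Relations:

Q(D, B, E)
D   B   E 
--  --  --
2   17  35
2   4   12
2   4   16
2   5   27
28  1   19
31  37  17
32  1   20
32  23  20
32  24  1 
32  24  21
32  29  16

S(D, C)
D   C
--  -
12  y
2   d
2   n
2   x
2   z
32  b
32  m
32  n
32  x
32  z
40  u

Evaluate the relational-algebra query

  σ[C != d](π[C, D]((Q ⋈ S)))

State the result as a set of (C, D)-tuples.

{(b, 32), (m, 32), (n, 2), (n, 32), (x, 2), (x, 32), (z, 2), (z, 32)}

Natural join on D: {(2, 17, 35, d), (2, 17, 35, n), (2, 17, 35, x), (2, 17, 35, z), (2, 4, 12, d), (2, 4, 12, n), (2, 4, 12, x), (2, 4, 12, z), (2, 4, 16, d), (2, 4, 16, n), (2, 4, 16, x), (2, 4, 16, z), (2, 5, 27, d), (2, 5, 27, n), (2, 5, 27, x), (2, 5, 27, z), (32, 1, 20, b), (32, 1, 20, m), (32, 1, 20, n), (32, 1, 20, x), (32, 1, 20, z), (32, 23, 20, b), (32, 23, 20, m), (32, 23, 20, n), (32, 23, 20, x), (32, 23, 20, z), (32, 24, 1, b), (32, 24, 1, m), (32, 24, 1, n), (32, 24, 1, x), (32, 24, 1, z), (32, 24, 21, b), (32, 24, 21, m), (32, 24, 21, n), (32, 24, 21, x), (32, 24, 21, z), (32, 29, 16, b), (32, 29, 16, m), (32, 29, 16, n), (32, 29, 16, x), (32, 29, 16, z)}
π_{C, D} gives {(b, 32), (d, 2), (m, 32), (n, 2), (n, 32), (x, 2), (x, 32), (z, 2), (z, 32)} (32 duplicate(s) eliminated).
Apply σ_{C != d}; surviving tuples: {(b, 32), (m, 32), (n, 2), (n, 32), (x, 2), (x, 32), (z, 2), (z, 32)}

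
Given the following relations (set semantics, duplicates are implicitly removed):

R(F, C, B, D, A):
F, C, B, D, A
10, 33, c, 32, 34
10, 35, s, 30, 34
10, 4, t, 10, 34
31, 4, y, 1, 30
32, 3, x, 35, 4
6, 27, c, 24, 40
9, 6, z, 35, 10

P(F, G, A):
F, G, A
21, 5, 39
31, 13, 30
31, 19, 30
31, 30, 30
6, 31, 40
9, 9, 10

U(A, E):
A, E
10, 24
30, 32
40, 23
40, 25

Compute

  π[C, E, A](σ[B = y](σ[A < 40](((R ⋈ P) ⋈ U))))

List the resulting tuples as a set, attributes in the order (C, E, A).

{(4, 32, 30)}

Natural join on F, A: {(31, 4, y, 1, 30, 13), (31, 4, y, 1, 30, 19), (31, 4, y, 1, 30, 30), (6, 27, c, 24, 40, 31), (9, 6, z, 35, 10, 9)}
Natural join on A: {(31, 4, y, 1, 30, 13, 32), (31, 4, y, 1, 30, 19, 32), (31, 4, y, 1, 30, 30, 32), (6, 27, c, 24, 40, 31, 23), (6, 27, c, 24, 40, 31, 25), (9, 6, z, 35, 10, 9, 24)}
Selection A < 40: {(31, 4, y, 1, 30, 13, 32), (31, 4, y, 1, 30, 19, 32), (31, 4, y, 1, 30, 30, 32), (9, 6, z, 35, 10, 9, 24)}
Selection B = y: {(31, 4, y, 1, 30, 13, 32), (31, 4, y, 1, 30, 19, 32), (31, 4, y, 1, 30, 30, 32)}
π[C, E, A]: project onto (C, E, A) (2 duplicate(s) eliminated) → {(4, 32, 30)}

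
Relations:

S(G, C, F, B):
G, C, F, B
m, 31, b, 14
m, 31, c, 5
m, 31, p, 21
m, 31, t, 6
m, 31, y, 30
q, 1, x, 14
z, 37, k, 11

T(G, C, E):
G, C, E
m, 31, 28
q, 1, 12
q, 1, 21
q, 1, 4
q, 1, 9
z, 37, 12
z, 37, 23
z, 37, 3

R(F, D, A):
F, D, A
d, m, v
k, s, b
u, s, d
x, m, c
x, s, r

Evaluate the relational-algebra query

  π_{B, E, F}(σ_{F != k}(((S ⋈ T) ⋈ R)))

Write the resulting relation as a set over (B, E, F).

{(14, 12, x), (14, 21, x), (14, 4, x), (14, 9, x)}

Natural join on G, C: {(m, 31, b, 14, 28), (m, 31, c, 5, 28), (m, 31, p, 21, 28), (m, 31, t, 6, 28), (m, 31, y, 30, 28), (q, 1, x, 14, 12), (q, 1, x, 14, 21), (q, 1, x, 14, 4), (q, 1, x, 14, 9), (z, 37, k, 11, 12), (z, 37, k, 11, 23), (z, 37, k, 11, 3)}
Natural join on F: {(q, 1, x, 14, 12, m, c), (q, 1, x, 14, 12, s, r), (q, 1, x, 14, 21, m, c), (q, 1, x, 14, 21, s, r), (q, 1, x, 14, 4, m, c), (q, 1, x, 14, 4, s, r), (q, 1, x, 14, 9, m, c), (q, 1, x, 14, 9, s, r), (z, 37, k, 11, 12, s, b), (z, 37, k, 11, 23, s, b), (z, 37, k, 11, 3, s, b)}
Apply σ_{F != k}; surviving tuples: {(q, 1, x, 14, 12, m, c), (q, 1, x, 14, 12, s, r), (q, 1, x, 14, 21, m, c), (q, 1, x, 14, 21, s, r), (q, 1, x, 14, 4, m, c), (q, 1, x, 14, 4, s, r), (q, 1, x, 14, 9, m, c), (q, 1, x, 14, 9, s, r)}
π[B, E, F]: project onto (B, E, F) (4 duplicate(s) eliminated) → {(14, 12, x), (14, 21, x), (14, 4, x), (14, 9, x)}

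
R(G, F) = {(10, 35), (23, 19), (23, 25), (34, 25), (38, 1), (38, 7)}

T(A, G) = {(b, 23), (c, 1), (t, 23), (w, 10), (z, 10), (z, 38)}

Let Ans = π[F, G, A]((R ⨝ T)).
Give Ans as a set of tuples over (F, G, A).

{(1, 38, z), (19, 23, b), (19, 23, t), (25, 23, b), (25, 23, t), (35, 10, w), (35, 10, z), (7, 38, z)}

Natural join on G: {(10, 35, w), (10, 35, z), (23, 19, b), (23, 19, t), (23, 25, b), (23, 25, t), (38, 1, z), (38, 7, z)}
Projecting to F, G, A: {(1, 38, z), (19, 23, b), (19, 23, t), (25, 23, b), (25, 23, t), (35, 10, w), (35, 10, z), (7, 38, z)}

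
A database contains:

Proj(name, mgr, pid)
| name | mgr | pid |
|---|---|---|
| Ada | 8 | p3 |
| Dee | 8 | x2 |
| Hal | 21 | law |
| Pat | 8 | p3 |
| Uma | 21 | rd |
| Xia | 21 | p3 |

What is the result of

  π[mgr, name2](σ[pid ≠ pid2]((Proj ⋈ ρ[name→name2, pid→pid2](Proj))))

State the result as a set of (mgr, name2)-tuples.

{(21, Hal), (21, Uma), (21, Xia), (8, Ada), (8, Dee), (8, Pat)}

ρ[name→name2, pid→pid2]: schema becomes (name2, mgr, pid2); tuples unchanged.
Natural join on mgr: {(Ada, 8, p3, Ada, p3), (Ada, 8, p3, Dee, x2), (Ada, 8, p3, Pat, p3), (Dee, 8, x2, Ada, p3), (Dee, 8, x2, Dee, x2), (Dee, 8, x2, Pat, p3), (Hal, 21, law, Hal, law), (Hal, 21, law, Uma, rd), (Hal, 21, law, Xia, p3), (Pat, 8, p3, Ada, p3), (Pat, 8, p3, Dee, x2), (Pat, 8, p3, Pat, p3), (Uma, 21, rd, Hal, law), (Uma, 21, rd, Uma, rd), (Uma, 21, rd, Xia, p3), (Xia, 21, p3, Hal, law), (Xia, 21, p3, Uma, rd), (Xia, 21, p3, Xia, p3)}
Selection pid ≠ pid2: {(Ada, 8, p3, Dee, x2), (Dee, 8, x2, Ada, p3), (Dee, 8, x2, Pat, p3), (Hal, 21, law, Uma, rd), (Hal, 21, law, Xia, p3), (Pat, 8, p3, Dee, x2), (Uma, 21, rd, Hal, law), (Uma, 21, rd, Xia, p3), (Xia, 21, p3, Hal, law), (Xia, 21, p3, Uma, rd)}
Projecting to mgr, name2 (4 duplicate(s) eliminated): {(21, Hal), (21, Uma), (21, Xia), (8, Ada), (8, Dee), (8, Pat)}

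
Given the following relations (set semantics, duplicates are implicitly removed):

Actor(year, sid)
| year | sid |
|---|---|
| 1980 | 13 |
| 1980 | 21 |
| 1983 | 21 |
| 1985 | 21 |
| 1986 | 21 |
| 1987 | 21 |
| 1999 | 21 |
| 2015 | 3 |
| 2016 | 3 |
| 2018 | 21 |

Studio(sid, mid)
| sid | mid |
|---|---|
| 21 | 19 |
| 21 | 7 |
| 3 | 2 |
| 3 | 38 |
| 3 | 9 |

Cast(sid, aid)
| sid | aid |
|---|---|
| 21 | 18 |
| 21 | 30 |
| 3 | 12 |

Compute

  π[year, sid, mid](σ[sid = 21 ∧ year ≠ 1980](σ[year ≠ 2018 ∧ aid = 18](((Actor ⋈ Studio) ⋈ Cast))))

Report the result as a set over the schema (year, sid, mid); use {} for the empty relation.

Natural join on sid: {(1980, 21, 19), (1980, 21, 7), (1983, 21, 19), (1983, 21, 7), (1985, 21, 19), (1985, 21, 7), (1986, 21, 19), (1986, 21, 7), (1987, 21, 19), (1987, 21, 7), (1999, 21, 19), (1999, 21, 7), (2015, 3, 2), (2015, 3, 38), (2015, 3, 9), (2016, 3, 2), (2016, 3, 38), (2016, 3, 9), (2018, 21, 19), (2018, 21, 7)}
Natural join on sid: {(1980, 21, 19, 18), (1980, 21, 19, 30), (1980, 21, 7, 18), (1980, 21, 7, 30), (1983, 21, 19, 18), (1983, 21, 19, 30), (1983, 21, 7, 18), (1983, 21, 7, 30), (1985, 21, 19, 18), (1985, 21, 19, 30), (1985, 21, 7, 18), (1985, 21, 7, 30), (1986, 21, 19, 18), (1986, 21, 19, 30), (1986, 21, 7, 18), (1986, 21, 7, 30), (1987, 21, 19, 18), (1987, 21, 19, 30), (1987, 21, 7, 18), (1987, 21, 7, 30), (1999, 21, 19, 18), (1999, 21, 19, 30), (1999, 21, 7, 18), (1999, 21, 7, 30), (2015, 3, 2, 12), (2015, 3, 38, 12), (2015, 3, 9, 12), (2016, 3, 2, 12), (2016, 3, 38, 12), (2016, 3, 9, 12), (2018, 21, 19, 18), (2018, 21, 19, 30), (2018, 21, 7, 18), (2018, 21, 7, 30)}
Filtering on year ≠ 2018 ∧ aid = 18 leaves {(1980, 21, 19, 18), (1980, 21, 7, 18), (1983, 21, 19, 18), (1983, 21, 7, 18), (1985, 21, 19, 18), (1985, 21, 7, 18), (1986, 21, 19, 18), (1986, 21, 7, 18), (1987, 21, 19, 18), (1987, 21, 7, 18), (1999, 21, 19, 18), (1999, 21, 7, 18)}.
Filtering on sid = 21 ∧ year ≠ 1980 leaves {(1983, 21, 19, 18), (1983, 21, 7, 18), (1985, 21, 19, 18), (1985, 21, 7, 18), (1986, 21, 19, 18), (1986, 21, 7, 18), (1987, 21, 19, 18), (1987, 21, 7, 18), (1999, 21, 19, 18), (1999, 21, 7, 18)}.
Keep only column(s) year, sid, mid: {(1983, 21, 19), (1983, 21, 7), (1985, 21, 19), (1985, 21, 7), (1986, 21, 19), (1986, 21, 7), (1987, 21, 19), (1987, 21, 7), (1999, 21, 19), (1999, 21, 7)}

{(1983, 21, 19), (1983, 21, 7), (1985, 21, 19), (1985, 21, 7), (1986, 21, 19), (1986, 21, 7), (1987, 21, 19), (1987, 21, 7), (1999, 21, 19), (1999, 21, 7)}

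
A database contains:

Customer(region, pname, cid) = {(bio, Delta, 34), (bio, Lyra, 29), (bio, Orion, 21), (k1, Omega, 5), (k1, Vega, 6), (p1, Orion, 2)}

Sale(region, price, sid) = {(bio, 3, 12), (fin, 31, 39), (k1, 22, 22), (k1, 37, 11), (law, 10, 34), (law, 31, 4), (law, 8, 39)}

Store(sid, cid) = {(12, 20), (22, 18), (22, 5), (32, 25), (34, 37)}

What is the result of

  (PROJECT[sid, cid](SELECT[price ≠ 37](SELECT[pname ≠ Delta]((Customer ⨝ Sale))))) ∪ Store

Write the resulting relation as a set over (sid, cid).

Customer ⋈ Sale (natural join on region): {(bio, Delta, 34, 3, 12), (bio, Lyra, 29, 3, 12), (bio, Orion, 21, 3, 12), (k1, Omega, 5, 22, 22), (k1, Omega, 5, 37, 11), (k1, Vega, 6, 22, 22), (k1, Vega, 6, 37, 11)}
Apply σ_{pname ≠ Delta}; surviving tuples: {(bio, Lyra, 29, 3, 12), (bio, Orion, 21, 3, 12), (k1, Omega, 5, 22, 22), (k1, Omega, 5, 37, 11), (k1, Vega, 6, 22, 22), (k1, Vega, 6, 37, 11)}
Apply σ_{price ≠ 37}; surviving tuples: {(bio, Lyra, 29, 3, 12), (bio, Orion, 21, 3, 12), (k1, Omega, 5, 22, 22), (k1, Vega, 6, 22, 22)}
π[sid, cid]: project onto (sid, cid) → {(12, 21), (12, 29), (22, 5), (22, 6)}
Set union of the two operands is {(12, 20), (12, 21), (12, 29), (22, 18), (22, 5), (22, 6), (32, 25), (34, 37)}.

{(12, 20), (12, 21), (12, 29), (22, 18), (22, 5), (22, 6), (32, 25), (34, 37)}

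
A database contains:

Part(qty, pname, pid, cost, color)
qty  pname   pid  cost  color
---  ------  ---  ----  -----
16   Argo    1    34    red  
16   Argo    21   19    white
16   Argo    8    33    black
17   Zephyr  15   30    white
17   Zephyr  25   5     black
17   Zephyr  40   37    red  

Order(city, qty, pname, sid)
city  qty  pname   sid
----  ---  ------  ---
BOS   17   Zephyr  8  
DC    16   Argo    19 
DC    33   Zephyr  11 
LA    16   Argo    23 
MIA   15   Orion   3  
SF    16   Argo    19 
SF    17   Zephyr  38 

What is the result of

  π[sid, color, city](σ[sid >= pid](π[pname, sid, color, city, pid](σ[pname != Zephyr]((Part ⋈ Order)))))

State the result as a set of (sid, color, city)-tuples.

Natural join on qty, pname: {(16, Argo, 1, 34, red, DC, 19), (16, Argo, 1, 34, red, LA, 23), (16, Argo, 1, 34, red, SF, 19), (16, Argo, 21, 19, white, DC, 19), (16, Argo, 21, 19, white, LA, 23), (16, Argo, 21, 19, white, SF, 19), (16, Argo, 8, 33, black, DC, 19), (16, Argo, 8, 33, black, LA, 23), (16, Argo, 8, 33, black, SF, 19), (17, Zephyr, 15, 30, white, BOS, 8), (17, Zephyr, 15, 30, white, SF, 38), (17, Zephyr, 25, 5, black, BOS, 8), (17, Zephyr, 25, 5, black, SF, 38), (17, Zephyr, 40, 37, red, BOS, 8), (17, Zephyr, 40, 37, red, SF, 38)}
Apply σ_{pname != Zephyr}; surviving tuples: {(16, Argo, 1, 34, red, DC, 19), (16, Argo, 1, 34, red, LA, 23), (16, Argo, 1, 34, red, SF, 19), (16, Argo, 21, 19, white, DC, 19), (16, Argo, 21, 19, white, LA, 23), (16, Argo, 21, 19, white, SF, 19), (16, Argo, 8, 33, black, DC, 19), (16, Argo, 8, 33, black, LA, 23), (16, Argo, 8, 33, black, SF, 19)}
π_{pname, sid, color, city, pid} gives {(Argo, 19, black, DC, 8), (Argo, 19, black, SF, 8), (Argo, 19, red, DC, 1), (Argo, 19, red, SF, 1), (Argo, 19, white, DC, 21), (Argo, 19, white, SF, 21), (Argo, 23, black, LA, 8), (Argo, 23, red, LA, 1), (Argo, 23, white, LA, 21)}.
Apply σ_{sid >= pid}; surviving tuples: {(Argo, 19, black, DC, 8), (Argo, 19, black, SF, 8), (Argo, 19, red, DC, 1), (Argo, 19, red, SF, 1), (Argo, 23, black, LA, 8), (Argo, 23, red, LA, 1), (Argo, 23, white, LA, 21)}
π_{sid, color, city} gives {(19, black, DC), (19, black, SF), (19, red, DC), (19, red, SF), (23, black, LA), (23, red, LA), (23, white, LA)}.

{(19, black, DC), (19, black, SF), (19, red, DC), (19, red, SF), (23, black, LA), (23, red, LA), (23, white, LA)}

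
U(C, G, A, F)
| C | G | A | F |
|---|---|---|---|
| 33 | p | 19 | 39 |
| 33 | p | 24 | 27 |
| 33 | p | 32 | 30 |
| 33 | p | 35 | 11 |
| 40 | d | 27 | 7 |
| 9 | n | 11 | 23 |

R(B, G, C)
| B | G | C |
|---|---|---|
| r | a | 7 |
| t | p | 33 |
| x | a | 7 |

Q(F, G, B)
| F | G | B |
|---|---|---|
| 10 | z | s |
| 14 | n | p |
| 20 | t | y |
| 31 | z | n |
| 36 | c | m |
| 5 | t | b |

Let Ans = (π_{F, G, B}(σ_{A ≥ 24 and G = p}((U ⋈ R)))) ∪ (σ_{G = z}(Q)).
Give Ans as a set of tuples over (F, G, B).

{(10, z, s), (11, p, t), (27, p, t), (30, p, t), (31, z, n)}

Joining U and R on C, G yields {(33, p, 19, 39, t), (33, p, 24, 27, t), (33, p, 32, 30, t), (33, p, 35, 11, t)}.
σ[A ≥ 24 and G = p]: keep tuples satisfying A ≥ 24 and G = p → {(33, p, 24, 27, t), (33, p, 32, 30, t), (33, p, 35, 11, t)}
Keep only column(s) F, G, B: {(11, p, t), (27, p, t), (30, p, t)}
σ[G = z]: keep tuples satisfying G = z → {(10, z, s), (31, z, n)}
Set union of the two operands is {(10, z, s), (11, p, t), (27, p, t), (30, p, t), (31, z, n)}.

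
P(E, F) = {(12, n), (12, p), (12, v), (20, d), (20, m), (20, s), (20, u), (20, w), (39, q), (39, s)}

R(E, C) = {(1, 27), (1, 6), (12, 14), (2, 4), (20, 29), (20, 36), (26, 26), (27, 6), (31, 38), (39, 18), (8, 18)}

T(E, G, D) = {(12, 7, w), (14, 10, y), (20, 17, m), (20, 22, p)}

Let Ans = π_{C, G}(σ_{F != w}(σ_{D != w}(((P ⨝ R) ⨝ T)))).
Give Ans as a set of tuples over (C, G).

{(29, 17), (29, 22), (36, 17), (36, 22)}

P ⋈ R (natural join on E): {(12, n, 14), (12, p, 14), (12, v, 14), (20, d, 29), (20, d, 36), (20, m, 29), (20, m, 36), (20, s, 29), (20, s, 36), (20, u, 29), (20, u, 36), (20, w, 29), (20, w, 36), (39, q, 18), (39, s, 18)}
(P ⨝ R) ⋈ T (natural join on E): {(12, n, 14, 7, w), (12, p, 14, 7, w), (12, v, 14, 7, w), (20, d, 29, 17, m), (20, d, 29, 22, p), (20, d, 36, 17, m), (20, d, 36, 22, p), (20, m, 29, 17, m), (20, m, 29, 22, p), (20, m, 36, 17, m), (20, m, 36, 22, p), (20, s, 29, 17, m), (20, s, 29, 22, p), (20, s, 36, 17, m), (20, s, 36, 22, p), (20, u, 29, 17, m), (20, u, 29, 22, p), (20, u, 36, 17, m), (20, u, 36, 22, p), (20, w, 29, 17, m), (20, w, 29, 22, p), (20, w, 36, 17, m), (20, w, 36, 22, p)}
Apply σ_{D != w}; surviving tuples: {(20, d, 29, 17, m), (20, d, 29, 22, p), (20, d, 36, 17, m), (20, d, 36, 22, p), (20, m, 29, 17, m), (20, m, 29, 22, p), (20, m, 36, 17, m), (20, m, 36, 22, p), (20, s, 29, 17, m), (20, s, 29, 22, p), (20, s, 36, 17, m), (20, s, 36, 22, p), (20, u, 29, 17, m), (20, u, 29, 22, p), (20, u, 36, 17, m), (20, u, 36, 22, p), (20, w, 29, 17, m), (20, w, 29, 22, p), (20, w, 36, 17, m), (20, w, 36, 22, p)}
Apply σ_{F != w}; surviving tuples: {(20, d, 29, 17, m), (20, d, 29, 22, p), (20, d, 36, 17, m), (20, d, 36, 22, p), (20, m, 29, 17, m), (20, m, 29, 22, p), (20, m, 36, 17, m), (20, m, 36, 22, p), (20, s, 29, 17, m), (20, s, 29, 22, p), (20, s, 36, 17, m), (20, s, 36, 22, p), (20, u, 29, 17, m), (20, u, 29, 22, p), (20, u, 36, 17, m), (20, u, 36, 22, p)}
π[C, G]: project onto (C, G) (12 duplicate(s) eliminated) → {(29, 17), (29, 22), (36, 17), (36, 22)}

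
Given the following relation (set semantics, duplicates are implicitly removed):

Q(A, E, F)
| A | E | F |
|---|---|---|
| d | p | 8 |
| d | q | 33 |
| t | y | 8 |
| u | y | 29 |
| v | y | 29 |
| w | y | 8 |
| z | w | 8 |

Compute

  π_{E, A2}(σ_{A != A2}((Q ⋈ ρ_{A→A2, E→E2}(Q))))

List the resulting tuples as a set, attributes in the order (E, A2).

ρ[A→A2, E→E2]: schema becomes (A2, E2, F); tuples unchanged.
Natural join on F: {(d, p, 8, d, p), (d, p, 8, t, y), (d, p, 8, w, y), (d, p, 8, z, w), (d, q, 33, d, q), (t, y, 8, d, p), (t, y, 8, t, y), (t, y, 8, w, y), (t, y, 8, z, w), (u, y, 29, u, y), (u, y, 29, v, y), (v, y, 29, u, y), (v, y, 29, v, y), (w, y, 8, d, p), (w, y, 8, t, y), (w, y, 8, w, y), (w, y, 8, z, w), (z, w, 8, d, p), (z, w, 8, t, y), (z, w, 8, w, y), (z, w, 8, z, w)}
Filtering on A != A2 leaves {(d, p, 8, t, y), (d, p, 8, w, y), (d, p, 8, z, w), (t, y, 8, d, p), (t, y, 8, w, y), (t, y, 8, z, w), (u, y, 29, v, y), (v, y, 29, u, y), (w, y, 8, d, p), (w, y, 8, t, y), (w, y, 8, z, w), (z, w, 8, d, p), (z, w, 8, t, y), (z, w, 8, w, y)}.
π[E, A2]: project onto (E, A2) (2 duplicate(s) eliminated) → {(p, t), (p, w), (p, z), (w, d), (w, t), (w, w), (y, d), (y, t), (y, u), (y, v), (y, w), (y, z)}

{(p, t), (p, w), (p, z), (w, d), (w, t), (w, w), (y, d), (y, t), (y, u), (y, v), (y, w), (y, z)}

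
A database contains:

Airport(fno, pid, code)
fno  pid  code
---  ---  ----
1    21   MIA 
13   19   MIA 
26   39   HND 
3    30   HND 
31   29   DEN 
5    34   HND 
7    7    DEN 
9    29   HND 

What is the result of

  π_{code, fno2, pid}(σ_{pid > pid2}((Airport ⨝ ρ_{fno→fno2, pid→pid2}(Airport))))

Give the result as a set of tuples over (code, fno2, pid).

ρ[fno→fno2, pid→pid2]: schema becomes (fno2, pid2, code); tuples unchanged.
Airport ⋈ ρ_{fno→fno2, pid→pid2}(Airport) (natural join on code): {(1, 21, MIA, 1, 21), (1, 21, MIA, 13, 19), (13, 19, MIA, 1, 21), (13, 19, MIA, 13, 19), (26, 39, HND, 26, 39), (26, 39, HND, 3, 30), (26, 39, HND, 5, 34), (26, 39, HND, 9, 29), (3, 30, HND, 26, 39), (3, 30, HND, 3, 30), (3, 30, HND, 5, 34), (3, 30, HND, 9, 29), (31, 29, DEN, 31, 29), (31, 29, DEN, 7, 7), (5, 34, HND, 26, 39), (5, 34, HND, 3, 30), (5, 34, HND, 5, 34), (5, 34, HND, 9, 29), (7, 7, DEN, 31, 29), (7, 7, DEN, 7, 7), (9, 29, HND, 26, 39), (9, 29, HND, 3, 30), (9, 29, HND, 5, 34), (9, 29, HND, 9, 29)}
Filtering on pid > pid2 leaves {(1, 21, MIA, 13, 19), (26, 39, HND, 3, 30), (26, 39, HND, 5, 34), (26, 39, HND, 9, 29), (3, 30, HND, 9, 29), (31, 29, DEN, 7, 7), (5, 34, HND, 3, 30), (5, 34, HND, 9, 29)}.
π_{code, fno2, pid} gives {(DEN, 7, 29), (HND, 3, 34), (HND, 3, 39), (HND, 5, 39), (HND, 9, 30), (HND, 9, 34), (HND, 9, 39), (MIA, 13, 21)}.

{(DEN, 7, 29), (HND, 3, 34), (HND, 3, 39), (HND, 5, 39), (HND, 9, 30), (HND, 9, 34), (HND, 9, 39), (MIA, 13, 21)}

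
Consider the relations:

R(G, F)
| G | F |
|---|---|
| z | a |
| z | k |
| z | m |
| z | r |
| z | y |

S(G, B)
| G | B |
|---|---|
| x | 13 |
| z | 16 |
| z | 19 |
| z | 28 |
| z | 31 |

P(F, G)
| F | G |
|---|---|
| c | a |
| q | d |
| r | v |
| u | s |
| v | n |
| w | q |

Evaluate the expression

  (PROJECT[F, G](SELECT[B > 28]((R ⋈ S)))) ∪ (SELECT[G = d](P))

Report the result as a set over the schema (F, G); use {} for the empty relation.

Natural join on G: {(z, a, 16), (z, a, 19), (z, a, 28), (z, a, 31), (z, k, 16), (z, k, 19), (z, k, 28), (z, k, 31), (z, m, 16), (z, m, 19), (z, m, 28), (z, m, 31), (z, r, 16), (z, r, 19), (z, r, 28), (z, r, 31), (z, y, 16), (z, y, 19), (z, y, 28), (z, y, 31)}
Filtering on B > 28 leaves {(z, a, 31), (z, k, 31), (z, m, 31), (z, r, 31), (z, y, 31)}.
π[F, G]: project onto (F, G) → {(a, z), (k, z), (m, z), (r, z), (y, z)}
Filtering on G = d leaves {(q, d)}.
Taking the union: {(a, z), (k, z), (m, z), (q, d), (r, z), (y, z)}

{(a, z), (k, z), (m, z), (q, d), (r, z), (y, z)}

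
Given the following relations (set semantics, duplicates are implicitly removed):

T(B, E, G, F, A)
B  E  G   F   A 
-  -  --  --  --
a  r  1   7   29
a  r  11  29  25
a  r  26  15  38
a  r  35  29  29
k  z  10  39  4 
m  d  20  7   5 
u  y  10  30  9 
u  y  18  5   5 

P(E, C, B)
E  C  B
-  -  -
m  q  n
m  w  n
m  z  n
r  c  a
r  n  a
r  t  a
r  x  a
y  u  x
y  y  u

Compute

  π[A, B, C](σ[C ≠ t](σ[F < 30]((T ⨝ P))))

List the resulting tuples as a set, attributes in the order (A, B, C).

Joining T and P on B, E yields {(a, r, 1, 7, 29, c), (a, r, 1, 7, 29, n), (a, r, 1, 7, 29, t), (a, r, 1, 7, 29, x), (a, r, 11, 29, 25, c), (a, r, 11, 29, 25, n), (a, r, 11, 29, 25, t), (a, r, 11, 29, 25, x), (a, r, 26, 15, 38, c), (a, r, 26, 15, 38, n), (a, r, 26, 15, 38, t), (a, r, 26, 15, 38, x), (a, r, 35, 29, 29, c), (a, r, 35, 29, 29, n), (a, r, 35, 29, 29, t), (a, r, 35, 29, 29, x), (u, y, 10, 30, 9, y), (u, y, 18, 5, 5, y)}.
Apply σ_{F < 30}; surviving tuples: {(a, r, 1, 7, 29, c), (a, r, 1, 7, 29, n), (a, r, 1, 7, 29, t), (a, r, 1, 7, 29, x), (a, r, 11, 29, 25, c), (a, r, 11, 29, 25, n), (a, r, 11, 29, 25, t), (a, r, 11, 29, 25, x), (a, r, 26, 15, 38, c), (a, r, 26, 15, 38, n), (a, r, 26, 15, 38, t), (a, r, 26, 15, 38, x), (a, r, 35, 29, 29, c), (a, r, 35, 29, 29, n), (a, r, 35, 29, 29, t), (a, r, 35, 29, 29, x), (u, y, 18, 5, 5, y)}
Apply σ_{C ≠ t}; surviving tuples: {(a, r, 1, 7, 29, c), (a, r, 1, 7, 29, n), (a, r, 1, 7, 29, x), (a, r, 11, 29, 25, c), (a, r, 11, 29, 25, n), (a, r, 11, 29, 25, x), (a, r, 26, 15, 38, c), (a, r, 26, 15, 38, n), (a, r, 26, 15, 38, x), (a, r, 35, 29, 29, c), (a, r, 35, 29, 29, n), (a, r, 35, 29, 29, x), (u, y, 18, 5, 5, y)}
Projecting to A, B, C (3 duplicate(s) eliminated): {(25, a, c), (25, a, n), (25, a, x), (29, a, c), (29, a, n), (29, a, x), (38, a, c), (38, a, n), (38, a, x), (5, u, y)}

{(25, a, c), (25, a, n), (25, a, x), (29, a, c), (29, a, n), (29, a, x), (38, a, c), (38, a, n), (38, a, x), (5, u, y)}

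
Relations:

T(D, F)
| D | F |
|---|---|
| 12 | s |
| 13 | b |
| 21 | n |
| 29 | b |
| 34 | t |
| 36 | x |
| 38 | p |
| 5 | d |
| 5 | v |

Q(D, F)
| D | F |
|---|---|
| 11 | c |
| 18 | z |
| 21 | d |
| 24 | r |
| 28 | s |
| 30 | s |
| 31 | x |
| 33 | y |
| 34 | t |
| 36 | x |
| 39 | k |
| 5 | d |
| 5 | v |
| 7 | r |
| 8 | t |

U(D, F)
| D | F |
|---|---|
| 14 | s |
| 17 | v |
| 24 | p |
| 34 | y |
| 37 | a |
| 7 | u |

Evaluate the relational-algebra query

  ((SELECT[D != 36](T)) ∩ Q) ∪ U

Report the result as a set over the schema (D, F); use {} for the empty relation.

{(14, s), (17, v), (24, p), (34, t), (34, y), (37, a), (5, d), (5, v), (7, u)}

Apply σ_{D != 36}; surviving tuples: {(12, s), (13, b), (21, n), (29, b), (34, t), (38, p), (5, d), (5, v)}
Intersection: {(12, s), (13, b), (21, n), (29, b), (34, t), (38, p), (5, d), (5, v)} with {(11, c), (18, z), (21, d), (24, r), (28, s), (30, s), (31, x), (33, y), (34, t), (36, x), (39, k), (5, d), (5, v), (7, r), (8, t)} → {(34, t), (5, d), (5, v)}
Union: {(34, t), (5, d), (5, v)} with {(14, s), (17, v), (24, p), (34, y), (37, a), (7, u)} → {(14, s), (17, v), (24, p), (34, t), (34, y), (37, a), (5, d), (5, v), (7, u)}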